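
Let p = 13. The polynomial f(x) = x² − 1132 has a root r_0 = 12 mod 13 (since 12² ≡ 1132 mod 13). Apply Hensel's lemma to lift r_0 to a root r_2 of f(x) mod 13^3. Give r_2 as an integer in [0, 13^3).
r_2 = 870 (mod 2197)

Hensel's recurrence: r_{i+1} = r_i − f(r_i)·(f′(r_i))^{-1} mod 13^{i+2}, with f′(x) = 2x. Iterate:
  r_0 = 12 (mod 13)
  r_1 = 25 (mod 169)
  r_2 = 870 (mod 2197)
Final: r_2 = 870, and one checks f(r_2) ≡ 0 mod 13^3.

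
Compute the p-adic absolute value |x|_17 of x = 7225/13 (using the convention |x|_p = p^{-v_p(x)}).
|7225/13|_17 = 1/289

Step 1 — compute v_17(x) by factoring powers of 17 out of the numerator and denominator: v_17(7225/13) = 2. Step 2 — apply |x|_p = p^{-v_p(x)} = 17^{-2} = 1/289.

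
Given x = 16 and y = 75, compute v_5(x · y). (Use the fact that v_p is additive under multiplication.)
v_5(1200) = 2

v_p(x) = 0 (factor: 16 = 5^0 · 16); v_p(y) = 2 (factor: 75 = 5^2 · 3). Additivity: v_p(xy) = v_p(x) + v_p(y) = 0 + 2 = 2. (Direct check: xy = 1200 = 5^2 · (48).)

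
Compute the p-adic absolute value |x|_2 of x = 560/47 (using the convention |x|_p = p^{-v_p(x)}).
|560/47|_2 = 1/16

Step 1 — compute v_2(x) by factoring powers of 2 out of the numerator and denominator: v_2(560/47) = 4. Step 2 — apply |x|_p = p^{-v_p(x)} = 2^{-4} = 1/16.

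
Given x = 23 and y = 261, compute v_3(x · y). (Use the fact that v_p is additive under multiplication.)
v_3(6003) = 2

v_p(x) = 0 (factor: 23 = 3^0 · 23); v_p(y) = 2 (factor: 261 = 3^2 · 29). Additivity: v_p(xy) = v_p(x) + v_p(y) = 0 + 2 = 2. (Direct check: xy = 6003 = 3^2 · (667).)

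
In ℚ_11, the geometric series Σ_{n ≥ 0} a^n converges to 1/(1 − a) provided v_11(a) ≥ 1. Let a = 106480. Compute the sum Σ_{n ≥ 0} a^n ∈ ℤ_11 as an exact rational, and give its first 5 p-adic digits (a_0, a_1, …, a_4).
Σ a^n = 1/(1 − a) = -1/106479;  first 5 digits = (1, 0, 0, 3, 7)

v_11(a) = 3 ≥ 1, so the series converges in ℤ_11 to 1/(1 − a) = 1/(1 − 106480) = -1/106479. Expand this rational in ℤ_11: compute digits iteratively via d_i = x_i mod 11, x_{i+1} = (x_i − d_i)/11. The first 5 digits are (1, 0, 0, 3, 7).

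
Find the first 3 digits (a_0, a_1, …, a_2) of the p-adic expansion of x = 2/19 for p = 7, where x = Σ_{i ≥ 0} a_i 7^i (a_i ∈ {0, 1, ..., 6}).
(a_0, …, a_2) = (6, 1, 6)

v_7(2/19) = 0 (numerator and denominator both coprime to 7), so x ∈ ℤ_7^×. Compute digits iteratively via a_i = x_i mod 7, x_{i+1} = (x_i − a_i)/7, with x_0 = x:
  x_0 = 2/19;  a_0 = 6;  x_1 = (x_0 − 6)/7 = -16/19
  x_1 = -16/19;  a_1 = 1;  x_2 = (x_1 − 1)/7 = -5/19
  x_2 = -5/19;  a_2 = 6;  x_3 = (x_2 − 6)/7 = -17/19
Digits: (6, 1, 6).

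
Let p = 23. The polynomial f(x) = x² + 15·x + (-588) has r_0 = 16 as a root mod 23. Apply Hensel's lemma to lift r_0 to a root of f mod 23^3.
r_2 = 11746 (mod 12167)

Hensel: r_{i+1} = r_i − f(r_i)·(f′(r_i))^{-1} mod 23^{i+2}, f′(x) = 2x + 15. Iterate:
  r_0 = 16 (mod 23)
  r_1 = 108 (mod 529)
  r_2 = 11746 (mod 12167)
Final: r = 11746 satisfies f(r) ≡ 0 mod 23^3.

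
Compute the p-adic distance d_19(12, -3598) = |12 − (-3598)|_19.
d_19(12, -3598) = 1/361

Step 1 — x − y = 12 − (-3598) = 3610. Step 2 — v_19(3610) = 2 (factor: 3610 = (19^2 · 10); the sign does not affect v_p). Step 3 — |x − y|_19 = 19^{-2} = 1/361.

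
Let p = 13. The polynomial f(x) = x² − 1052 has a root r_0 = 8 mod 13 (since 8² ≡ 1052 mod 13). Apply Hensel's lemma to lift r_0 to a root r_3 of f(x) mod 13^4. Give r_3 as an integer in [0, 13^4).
r_3 = 8731 (mod 28561)

Hensel's recurrence: r_{i+1} = r_i − f(r_i)·(f′(r_i))^{-1} mod 13^{i+2}, with f′(x) = 2x. Iterate:
  r_0 = 8 (mod 13)
  r_1 = 112 (mod 169)
  r_2 = 2140 (mod 2197)
  r_3 = 8731 (mod 28561)
Final: r_3 = 8731, and one checks f(r_3) ≡ 0 mod 13^4.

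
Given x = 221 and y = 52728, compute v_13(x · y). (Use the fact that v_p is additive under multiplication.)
v_13(11652888) = 4

v_p(x) = 1 (factor: 221 = 13^1 · 17); v_p(y) = 3 (factor: 52728 = 13^3 · 24). Additivity: v_p(xy) = v_p(x) + v_p(y) = 1 + 3 = 4. (Direct check: xy = 11652888 = 13^4 · (408).)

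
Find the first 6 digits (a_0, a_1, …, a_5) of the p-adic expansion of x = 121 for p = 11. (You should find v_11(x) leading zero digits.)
(a_0, …, a_5) = (0, 0, 1, 0, 0, 0)

v_11(121) = 2, so a_0 = ... = a_1 = 0. Factor out: x = 11^2 · u with u = 1 a unit in ℤ_11. Expand u iteratively via a_{v+i} = u_i mod 11, u_{i+1} = (u_i − a_{v+i})/11:
  u_0 = 1;  a_2 = 1;  u_1 = (u_0 − 1)/11 = 0
  u_1 = 0;  a_3 = 0;  u_2 = (u_1 − 0)/11 = 0
  u_2 = 0;  a_4 = 0;  u_3 = (u_2 − 0)/11 = 0
  u_3 = 0;  a_5 = 0;  u_4 = (u_3 − 0)/11 = 0
Digits: (0, 0, 1, 0, 0, 0).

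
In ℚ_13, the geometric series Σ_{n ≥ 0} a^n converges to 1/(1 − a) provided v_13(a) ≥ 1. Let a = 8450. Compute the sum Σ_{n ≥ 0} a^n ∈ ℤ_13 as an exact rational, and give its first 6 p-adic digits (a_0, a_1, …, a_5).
Σ a^n = 1/(1 − a) = -1/8449;  first 6 digits = (1, 0, 11, 3, 4, 10)

v_13(a) = 2 ≥ 1, so the series converges in ℤ_13 to 1/(1 − a) = 1/(1 − 8450) = -1/8449. Expand this rational in ℤ_13: compute digits iteratively via d_i = x_i mod 13, x_{i+1} = (x_i − d_i)/13. The first 6 digits are (1, 0, 11, 3, 4, 10).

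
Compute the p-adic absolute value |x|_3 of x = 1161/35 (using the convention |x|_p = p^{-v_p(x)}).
|1161/35|_3 = 1/27

Step 1 — compute v_3(x) by factoring powers of 3 out of the numerator and denominator: v_3(1161/35) = 3. Step 2 — apply |x|_p = p^{-v_p(x)} = 3^{-3} = 1/27.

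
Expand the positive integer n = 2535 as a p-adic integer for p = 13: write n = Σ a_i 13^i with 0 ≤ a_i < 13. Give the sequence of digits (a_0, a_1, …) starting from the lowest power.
(a_0, a_1, …) = (0, 0, 2, 1)

Repeated division by 13 gives the digits low-to-high: 2535 = 2·13^2 + 1·13^3. Digit sequence: (0, 0, 2, 1).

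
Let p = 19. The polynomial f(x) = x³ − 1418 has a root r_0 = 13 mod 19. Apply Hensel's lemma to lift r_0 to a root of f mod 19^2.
r_1 = 203 (mod 361)

Hensel: r_{i+1} = r_i − f(r_i)/f′(r_i) mod 19^{i+2}, where f′(x) = 3x². Iterate:
  r_0 = 13 (mod 19)
  r_1 = 203 (mod 361)
Final: r = 203 with f(r) ≡ 0 mod 19^2.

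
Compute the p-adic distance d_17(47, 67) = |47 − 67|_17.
d_17(47, 67) = 1

Step 1 — x − y = 47 − 67 = -20. Step 2 — v_17(-20) = 0 (factor: -20 = −(17^0 · 20); the sign does not affect v_p). Step 3 — |x − y|_17 = 17^{0} = 1.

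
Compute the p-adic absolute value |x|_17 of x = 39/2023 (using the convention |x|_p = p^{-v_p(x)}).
|39/2023|_17 = 289

Step 1 — compute v_17(x) by factoring powers of 17 out of the numerator and denominator: v_17(39/2023) = -2. Step 2 — apply |x|_p = p^{-v_p(x)} = 17^{2} = 289.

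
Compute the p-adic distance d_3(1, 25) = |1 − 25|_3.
d_3(1, 25) = 1/3

Step 1 — x − y = 1 − 25 = -24. Step 2 — v_3(-24) = 1 (factor: -24 = −(3^1 · 8); the sign does not affect v_p). Step 3 — |x − y|_3 = 3^{-1} = 1/3.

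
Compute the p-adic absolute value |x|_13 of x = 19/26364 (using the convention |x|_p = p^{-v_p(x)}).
|19/26364|_13 = 2197

Step 1 — compute v_13(x) by factoring powers of 13 out of the numerator and denominator: v_13(19/26364) = -3. Step 2 — apply |x|_p = p^{-v_p(x)} = 13^{3} = 2197.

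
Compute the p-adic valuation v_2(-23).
v_2(-23) = 0

v_2(n) is the largest exponent k such that 2^k divides n. Factor out: -23 = -2^0 · 23. (Sign doesn't affect v_p.) So v_2(-23) = 0.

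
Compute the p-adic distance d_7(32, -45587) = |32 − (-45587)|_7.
d_7(32, -45587) = 1/2401

Step 1 — x − y = 32 − (-45587) = 45619. Step 2 — v_7(45619) = 4 (factor: 45619 = (7^4 · 19); the sign does not affect v_p). Step 3 — |x − y|_7 = 7^{-4} = 1/2401.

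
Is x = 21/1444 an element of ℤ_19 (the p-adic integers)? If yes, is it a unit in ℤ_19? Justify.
x ∉ ℤ_19 (v_19(x) = -2 < 0)

ℤ_19 = {x ∈ ℚ_19 : v_19(x) ≥ 0} and ℤ_19^× = {x ∈ ℤ_19 : v_19(x) = 0}. Here v_19(21/1444) = v_19(num) − v_19(den) = -2; compare against these criteria.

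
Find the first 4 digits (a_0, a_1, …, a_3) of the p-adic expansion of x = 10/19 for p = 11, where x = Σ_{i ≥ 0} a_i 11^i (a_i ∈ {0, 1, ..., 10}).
(a_0, …, a_3) = (4, 2, 5, 3)

v_11(10/19) = 0 (numerator and denominator both coprime to 11), so x ∈ ℤ_11^×. Compute digits iteratively via a_i = x_i mod 11, x_{i+1} = (x_i − a_i)/11, with x_0 = x:
  x_0 = 10/19;  a_0 = 4;  x_1 = (x_0 − 4)/11 = -6/19
  x_1 = -6/19;  a_1 = 2;  x_2 = (x_1 − 2)/11 = -4/19
  x_2 = -4/19;  a_2 = 5;  x_3 = (x_2 − 5)/11 = -9/19
  x_3 = -9/19;  a_3 = 3;  x_4 = (x_3 − 3)/11 = -6/19
Digits: (4, 2, 5, 3).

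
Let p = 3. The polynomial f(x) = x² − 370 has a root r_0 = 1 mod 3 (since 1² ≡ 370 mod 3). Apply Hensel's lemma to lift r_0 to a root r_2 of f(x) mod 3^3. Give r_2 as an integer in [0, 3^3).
r_2 = 10 (mod 27)

Hensel's recurrence: r_{i+1} = r_i − f(r_i)·(f′(r_i))^{-1} mod 3^{i+2}, with f′(x) = 2x. Iterate:
  r_0 = 1 (mod 3)
  r_1 = 1 (mod 9)
  r_2 = 10 (mod 27)
Final: r_2 = 10, and one checks f(r_2) ≡ 0 mod 3^3.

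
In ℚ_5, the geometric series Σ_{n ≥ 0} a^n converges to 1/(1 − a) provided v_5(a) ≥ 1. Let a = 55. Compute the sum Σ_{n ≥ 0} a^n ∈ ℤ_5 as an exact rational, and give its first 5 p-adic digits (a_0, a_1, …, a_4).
Σ a^n = 1/(1 − a) = -1/54;  first 5 digits = (1, 1, 3, 0, 2)

v_5(a) = 1 ≥ 1, so the series converges in ℤ_5 to 1/(1 − a) = 1/(1 − 55) = -1/54. Expand this rational in ℤ_5: compute digits iteratively via d_i = x_i mod 5, x_{i+1} = (x_i − d_i)/5. The first 5 digits are (1, 1, 3, 0, 2).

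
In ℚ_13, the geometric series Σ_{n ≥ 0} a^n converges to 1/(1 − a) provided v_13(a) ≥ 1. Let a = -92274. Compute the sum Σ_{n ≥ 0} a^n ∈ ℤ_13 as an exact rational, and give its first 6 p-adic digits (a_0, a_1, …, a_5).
Σ a^n = 1/(1 − a) = 1/92275;  first 6 digits = (1, 0, 0, 10, 9, 12)

v_13(a) = 3 ≥ 1, so the series converges in ℤ_13 to 1/(1 − a) = 1/(1 − (-92274)) = 1/92275. Expand this rational in ℤ_13: compute digits iteratively via d_i = x_i mod 13, x_{i+1} = (x_i − d_i)/13. The first 6 digits are (1, 0, 0, 10, 9, 12).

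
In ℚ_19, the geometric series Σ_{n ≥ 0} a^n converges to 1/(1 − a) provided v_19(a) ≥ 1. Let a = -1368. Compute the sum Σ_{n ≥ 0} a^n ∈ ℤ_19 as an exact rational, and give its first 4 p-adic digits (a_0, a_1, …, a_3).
Σ a^n = 1/(1 − a) = 1/1369;  first 4 digits = (1, 4, 12, 13)

v_19(a) = 1 ≥ 1, so the series converges in ℤ_19 to 1/(1 − a) = 1/(1 − (-1368)) = 1/1369. Expand this rational in ℤ_19: compute digits iteratively via d_i = x_i mod 19, x_{i+1} = (x_i − d_i)/19. The first 4 digits are (1, 4, 12, 13).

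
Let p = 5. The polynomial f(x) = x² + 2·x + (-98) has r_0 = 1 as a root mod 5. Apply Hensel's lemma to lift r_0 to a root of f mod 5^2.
r_1 = 6 (mod 25)

Hensel: r_{i+1} = r_i − f(r_i)·(f′(r_i))^{-1} mod 5^{i+2}, f′(x) = 2x + 2. Iterate:
  r_0 = 1 (mod 5)
  r_1 = 6 (mod 25)
Final: r = 6 satisfies f(r) ≡ 0 mod 5^2.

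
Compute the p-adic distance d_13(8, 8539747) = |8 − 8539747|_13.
d_13(8, 8539747) = 1/371293

Step 1 — x − y = 8 − 8539747 = -8539739. Step 2 — v_13(-8539739) = 5 (factor: -8539739 = −(13^5 · 23); the sign does not affect v_p). Step 3 — |x − y|_13 = 13^{-5} = 1/371293.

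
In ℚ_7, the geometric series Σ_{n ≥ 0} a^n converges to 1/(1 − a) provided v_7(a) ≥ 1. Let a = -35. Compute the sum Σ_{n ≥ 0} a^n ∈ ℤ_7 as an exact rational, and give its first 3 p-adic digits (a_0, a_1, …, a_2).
Σ a^n = 1/(1 − a) = 1/36;  first 3 digits = (1, 2, 3)

v_7(a) = 1 ≥ 1, so the series converges in ℤ_7 to 1/(1 − a) = 1/(1 − (-35)) = 1/36. Expand this rational in ℤ_7: compute digits iteratively via d_i = x_i mod 7, x_{i+1} = (x_i − d_i)/7. The first 3 digits are (1, 2, 3).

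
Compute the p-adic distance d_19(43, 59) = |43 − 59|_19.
d_19(43, 59) = 1

Step 1 — x − y = 43 − 59 = -16. Step 2 — v_19(-16) = 0 (factor: -16 = −(19^0 · 16); the sign does not affect v_p). Step 3 — |x − y|_19 = 19^{0} = 1.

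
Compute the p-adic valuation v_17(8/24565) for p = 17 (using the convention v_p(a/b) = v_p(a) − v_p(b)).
v_17(8/24565) = -3

Factor powers of 17 from the numerator and denominator of the reduced fraction: 8 = 17^0 · 8 and 24565 = 17^3 · 5. Apply v_p(a/b) = v_p(a) − v_p(b): v_17(8/24565) = 0 − 3 = -3.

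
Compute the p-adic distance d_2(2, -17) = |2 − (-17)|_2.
d_2(2, -17) = 1

Step 1 — x − y = 2 − (-17) = 19. Step 2 — v_2(19) = 0 (factor: 19 = (2^0 · 19); the sign does not affect v_p). Step 3 — |x − y|_2 = 2^{0} = 1.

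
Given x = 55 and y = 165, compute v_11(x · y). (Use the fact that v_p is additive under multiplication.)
v_11(9075) = 2

v_p(x) = 1 (factor: 55 = 11^1 · 5); v_p(y) = 1 (factor: 165 = 11^1 · 15). Additivity: v_p(xy) = v_p(x) + v_p(y) = 1 + 1 = 2. (Direct check: xy = 9075 = 11^2 · (75).)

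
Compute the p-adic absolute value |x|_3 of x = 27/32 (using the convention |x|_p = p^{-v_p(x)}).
|27/32|_3 = 1/27

Step 1 — compute v_3(x) by factoring powers of 3 out of the numerator and denominator: v_3(27/32) = 3. Step 2 — apply |x|_p = p^{-v_p(x)} = 3^{-3} = 1/27.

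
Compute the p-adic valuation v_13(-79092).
v_13(-79092) = 3

v_13(n) is the largest exponent k such that 13^k divides n. Factor out: -79092 = -13^3 · 36. (Sign doesn't affect v_p.) So v_13(-79092) = 3.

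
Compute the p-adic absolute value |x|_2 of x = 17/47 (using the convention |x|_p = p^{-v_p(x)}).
|17/47|_2 = 1

Step 1 — compute v_2(x) by factoring powers of 2 out of the numerator and denominator: v_2(17/47) = 0. Step 2 — apply |x|_p = p^{-v_p(x)} = 2^{0} = 1.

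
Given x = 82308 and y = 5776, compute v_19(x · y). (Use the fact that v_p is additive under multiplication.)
v_19(475411008) = 5

v_p(x) = 3 (factor: 82308 = 19^3 · 12); v_p(y) = 2 (factor: 5776 = 19^2 · 16). Additivity: v_p(xy) = v_p(x) + v_p(y) = 3 + 2 = 5. (Direct check: xy = 475411008 = 19^5 · (192).)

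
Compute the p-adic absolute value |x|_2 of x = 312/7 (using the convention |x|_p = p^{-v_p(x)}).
|312/7|_2 = 1/8

Step 1 — compute v_2(x) by factoring powers of 2 out of the numerator and denominator: v_2(312/7) = 3. Step 2 — apply |x|_p = p^{-v_p(x)} = 2^{-3} = 1/8.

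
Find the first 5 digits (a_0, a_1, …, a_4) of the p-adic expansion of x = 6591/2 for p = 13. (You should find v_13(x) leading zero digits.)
(a_0, …, a_4) = (0, 0, 0, 8, 6)

v_13(6591/2) = 3, so a_0 = ... = a_2 = 0. Factor out: x = 13^3 · u with u = 3/2 a unit in ℤ_13. Expand u iteratively via a_{v+i} = u_i mod 13, u_{i+1} = (u_i − a_{v+i})/13:
  u_0 = 3/2;  a_3 = 8;  u_1 = (u_0 − 8)/13 = -1/2
  u_1 = -1/2;  a_4 = 6;  u_2 = (u_1 − 6)/13 = -1/2
Digits: (0, 0, 0, 8, 6).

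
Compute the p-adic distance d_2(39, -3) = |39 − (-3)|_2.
d_2(39, -3) = 1/2

Step 1 — x − y = 39 − (-3) = 42. Step 2 — v_2(42) = 1 (factor: 42 = (2^1 · 21); the sign does not affect v_p). Step 3 — |x − y|_2 = 2^{-1} = 1/2.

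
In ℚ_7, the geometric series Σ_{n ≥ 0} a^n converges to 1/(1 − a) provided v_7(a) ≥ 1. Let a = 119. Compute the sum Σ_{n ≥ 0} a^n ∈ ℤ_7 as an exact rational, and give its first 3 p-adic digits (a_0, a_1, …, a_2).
Σ a^n = 1/(1 − a) = -1/118;  first 3 digits = (1, 3, 4)

v_7(a) = 1 ≥ 1, so the series converges in ℤ_7 to 1/(1 − a) = 1/(1 − 119) = -1/118. Expand this rational in ℤ_7: compute digits iteratively via d_i = x_i mod 7, x_{i+1} = (x_i − d_i)/7. The first 3 digits are (1, 3, 4).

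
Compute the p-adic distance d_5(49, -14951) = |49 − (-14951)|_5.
d_5(49, -14951) = 1/625

Step 1 — x − y = 49 − (-14951) = 15000. Step 2 — v_5(15000) = 4 (factor: 15000 = (5^4 · 24); the sign does not affect v_p). Step 3 — |x − y|_5 = 5^{-4} = 1/625.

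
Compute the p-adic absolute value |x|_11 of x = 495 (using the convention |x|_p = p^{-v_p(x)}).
|495|_11 = 1/11

Step 1 — compute v_11(x) by factoring powers of 11 out of the numerator and denominator: v_11(495) = 1. Step 2 — apply |x|_p = p^{-v_p(x)} = 11^{-1} = 1/11.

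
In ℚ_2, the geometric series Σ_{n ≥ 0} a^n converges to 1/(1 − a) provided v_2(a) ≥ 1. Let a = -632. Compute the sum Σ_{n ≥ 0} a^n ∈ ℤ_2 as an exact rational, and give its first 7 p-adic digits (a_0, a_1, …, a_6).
Σ a^n = 1/(1 − a) = 1/633;  first 7 digits = (1, 0, 0, 1, 0, 0, 1)

v_2(a) = 3 ≥ 1, so the series converges in ℤ_2 to 1/(1 − a) = 1/(1 − (-632)) = 1/633. Expand this rational in ℤ_2: compute digits iteratively via d_i = x_i mod 2, x_{i+1} = (x_i − d_i)/2. The first 7 digits are (1, 0, 0, 1, 0, 0, 1).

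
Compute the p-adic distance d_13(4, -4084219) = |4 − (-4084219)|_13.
d_13(4, -4084219) = 1/371293

Step 1 — x − y = 4 − (-4084219) = 4084223. Step 2 — v_13(4084223) = 5 (factor: 4084223 = (13^5 · 11); the sign does not affect v_p). Step 3 — |x − y|_13 = 13^{-5} = 1/371293.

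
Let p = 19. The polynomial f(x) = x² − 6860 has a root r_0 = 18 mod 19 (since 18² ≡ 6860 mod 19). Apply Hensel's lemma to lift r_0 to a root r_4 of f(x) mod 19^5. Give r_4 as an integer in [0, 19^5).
r_4 = 1234619 (mod 2476099)

Hensel's recurrence: r_{i+1} = r_i − f(r_i)·(f′(r_i))^{-1} mod 19^{i+2}, with f′(x) = 2x. Iterate:
  r_0 = 18 (mod 19)
  r_1 = 360 (mod 361)
  r_2 = 6858 (mod 6859)
  r_3 = 61730 (mod 130321)
  r_4 = 1234619 (mod 2476099)
Final: r_4 = 1234619, and one checks f(r_4) ≡ 0 mod 19^5.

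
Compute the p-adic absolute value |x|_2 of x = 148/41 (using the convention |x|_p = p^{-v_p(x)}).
|148/41|_2 = 1/4

Step 1 — compute v_2(x) by factoring powers of 2 out of the numerator and denominator: v_2(148/41) = 2. Step 2 — apply |x|_p = p^{-v_p(x)} = 2^{-2} = 1/4.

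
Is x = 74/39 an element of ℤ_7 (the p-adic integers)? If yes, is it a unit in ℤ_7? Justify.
x ∈ ℤ_7^× (unit); v_7(x) = 0

ℤ_7 = {x ∈ ℚ_7 : v_7(x) ≥ 0} and ℤ_7^× = {x ∈ ℤ_7 : v_7(x) = 0}. Here v_7(74/39) = v_7(num) − v_7(den) = 0; compare against these criteria.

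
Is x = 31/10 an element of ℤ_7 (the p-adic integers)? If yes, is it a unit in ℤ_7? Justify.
x ∈ ℤ_7^× (unit); v_7(x) = 0

ℤ_7 = {x ∈ ℚ_7 : v_7(x) ≥ 0} and ℤ_7^× = {x ∈ ℤ_7 : v_7(x) = 0}. Here v_7(31/10) = v_7(num) − v_7(den) = 0; compare against these criteria.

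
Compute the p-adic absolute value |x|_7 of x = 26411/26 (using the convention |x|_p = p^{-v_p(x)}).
|26411/26|_7 = 1/2401

Step 1 — compute v_7(x) by factoring powers of 7 out of the numerator and denominator: v_7(26411/26) = 4. Step 2 — apply |x|_p = p^{-v_p(x)} = 7^{-4} = 1/2401.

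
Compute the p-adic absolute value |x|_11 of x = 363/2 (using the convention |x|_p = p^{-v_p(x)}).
|363/2|_11 = 1/121

Step 1 — compute v_11(x) by factoring powers of 11 out of the numerator and denominator: v_11(363/2) = 2. Step 2 — apply |x|_p = p^{-v_p(x)} = 11^{-2} = 1/121.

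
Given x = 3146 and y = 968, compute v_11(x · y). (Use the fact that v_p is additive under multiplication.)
v_11(3045328) = 4

v_p(x) = 2 (factor: 3146 = 11^2 · 26); v_p(y) = 2 (factor: 968 = 11^2 · 8). Additivity: v_p(xy) = v_p(x) + v_p(y) = 2 + 2 = 4. (Direct check: xy = 3045328 = 11^4 · (208).)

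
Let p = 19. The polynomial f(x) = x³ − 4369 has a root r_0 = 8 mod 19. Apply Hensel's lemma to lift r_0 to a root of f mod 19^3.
r_2 = 6088 (mod 6859)

Hensel: r_{i+1} = r_i − f(r_i)/f′(r_i) mod 19^{i+2}, where f′(x) = 3x². Iterate:
  r_0 = 8 (mod 19)
  r_1 = 312 (mod 361)
  r_2 = 6088 (mod 6859)
Final: r = 6088 with f(r) ≡ 0 mod 19^3.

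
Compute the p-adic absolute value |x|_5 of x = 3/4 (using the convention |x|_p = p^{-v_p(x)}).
|3/4|_5 = 1

Step 1 — compute v_5(x) by factoring powers of 5 out of the numerator and denominator: v_5(3/4) = 0. Step 2 — apply |x|_p = p^{-v_p(x)} = 5^{0} = 1.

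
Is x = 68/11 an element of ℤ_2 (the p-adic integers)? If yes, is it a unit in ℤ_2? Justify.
x ∈ ℤ_2 but not a unit; v_2(x) = 2 > 0

ℤ_2 = {x ∈ ℚ_2 : v_2(x) ≥ 0} and ℤ_2^× = {x ∈ ℤ_2 : v_2(x) = 0}. Here v_2(68/11) = v_2(num) − v_2(den) = 2; compare against these criteria.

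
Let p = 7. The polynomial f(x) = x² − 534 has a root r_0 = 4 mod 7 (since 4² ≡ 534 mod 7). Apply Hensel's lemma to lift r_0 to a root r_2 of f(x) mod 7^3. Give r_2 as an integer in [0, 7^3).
r_2 = 228 (mod 343)

Hensel's recurrence: r_{i+1} = r_i − f(r_i)·(f′(r_i))^{-1} mod 7^{i+2}, with f′(x) = 2x. Iterate:
  r_0 = 4 (mod 7)
  r_1 = 32 (mod 49)
  r_2 = 228 (mod 343)
Final: r_2 = 228, and one checks f(r_2) ≡ 0 mod 7^3.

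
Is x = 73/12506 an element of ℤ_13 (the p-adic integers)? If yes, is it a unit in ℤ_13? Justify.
x ∉ ℤ_13 (v_13(x) = -2 < 0)

ℤ_13 = {x ∈ ℚ_13 : v_13(x) ≥ 0} and ℤ_13^× = {x ∈ ℤ_13 : v_13(x) = 0}. Here v_13(73/12506) = v_13(num) − v_13(den) = -2; compare against these criteria.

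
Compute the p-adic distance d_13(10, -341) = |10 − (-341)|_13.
d_13(10, -341) = 1/13

Step 1 — x − y = 10 − (-341) = 351. Step 2 — v_13(351) = 1 (factor: 351 = (13^1 · 27); the sign does not affect v_p). Step 3 — |x − y|_13 = 13^{-1} = 1/13.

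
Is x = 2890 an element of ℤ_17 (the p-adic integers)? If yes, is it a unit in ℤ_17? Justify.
x ∈ ℤ_17 but not a unit; v_17(x) = 2 > 0

ℤ_17 = {x ∈ ℚ_17 : v_17(x) ≥ 0} and ℤ_17^× = {x ∈ ℤ_17 : v_17(x) = 0}. Here v_17(2890) = v_17(num) − v_17(den) = 2; compare against these criteria.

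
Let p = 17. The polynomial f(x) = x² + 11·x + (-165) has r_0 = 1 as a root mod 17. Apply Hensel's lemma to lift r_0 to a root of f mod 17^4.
r_3 = 23733 (mod 83521)

Hensel: r_{i+1} = r_i − f(r_i)·(f′(r_i))^{-1} mod 17^{i+2}, f′(x) = 2x + 11. Iterate:
  r_0 = 1 (mod 17)
  r_1 = 35 (mod 289)
  r_2 = 4081 (mod 4913)
  r_3 = 23733 (mod 83521)
Final: r = 23733 satisfies f(r) ≡ 0 mod 17^4.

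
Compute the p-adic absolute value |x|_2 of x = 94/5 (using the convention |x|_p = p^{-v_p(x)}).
|94/5|_2 = 1/2

Step 1 — compute v_2(x) by factoring powers of 2 out of the numerator and denominator: v_2(94/5) = 1. Step 2 — apply |x|_p = p^{-v_p(x)} = 2^{-1} = 1/2.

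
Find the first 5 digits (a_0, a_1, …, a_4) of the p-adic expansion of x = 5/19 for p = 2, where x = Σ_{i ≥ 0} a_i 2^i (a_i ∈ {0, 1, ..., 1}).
(a_0, …, a_4) = (1, 1, 1, 0, 0)

v_2(5/19) = 0 (numerator and denominator both coprime to 2), so x ∈ ℤ_2^×. Compute digits iteratively via a_i = x_i mod 2, x_{i+1} = (x_i − a_i)/2, with x_0 = x:
  x_0 = 5/19;  a_0 = 1;  x_1 = (x_0 − 1)/2 = -7/19
  x_1 = -7/19;  a_1 = 1;  x_2 = (x_1 − 1)/2 = -13/19
  x_2 = -13/19;  a_2 = 1;  x_3 = (x_2 − 1)/2 = -16/19
  x_3 = -16/19;  a_3 = 0;  x_4 = (x_3 − 0)/2 = -8/19
  x_4 = -8/19;  a_4 = 0;  x_5 = (x_4 − 0)/2 = -4/19
Digits: (1, 1, 1, 0, 0).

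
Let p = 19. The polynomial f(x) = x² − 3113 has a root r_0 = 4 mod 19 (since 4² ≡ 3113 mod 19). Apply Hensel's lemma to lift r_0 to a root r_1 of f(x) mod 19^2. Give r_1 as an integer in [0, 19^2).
r_1 = 346 (mod 361)

Hensel's recurrence: r_{i+1} = r_i − f(r_i)·(f′(r_i))^{-1} mod 19^{i+2}, with f′(x) = 2x. Iterate:
  r_0 = 4 (mod 19)
  r_1 = 346 (mod 361)
Final: r_1 = 346, and one checks f(r_1) ≡ 0 mod 19^2.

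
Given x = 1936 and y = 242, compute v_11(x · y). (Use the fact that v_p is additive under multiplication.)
v_11(468512) = 4

v_p(x) = 2 (factor: 1936 = 11^2 · 16); v_p(y) = 2 (factor: 242 = 11^2 · 2). Additivity: v_p(xy) = v_p(x) + v_p(y) = 2 + 2 = 4. (Direct check: xy = 468512 = 11^4 · (32).)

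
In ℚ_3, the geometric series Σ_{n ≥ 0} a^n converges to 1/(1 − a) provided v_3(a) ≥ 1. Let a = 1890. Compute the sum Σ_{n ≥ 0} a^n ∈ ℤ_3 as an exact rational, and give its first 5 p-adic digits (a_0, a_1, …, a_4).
Σ a^n = 1/(1 − a) = -1/1889;  first 5 digits = (1, 0, 0, 1, 2)

v_3(a) = 3 ≥ 1, so the series converges in ℤ_3 to 1/(1 − a) = 1/(1 − 1890) = -1/1889. Expand this rational in ℤ_3: compute digits iteratively via d_i = x_i mod 3, x_{i+1} = (x_i − d_i)/3. The first 5 digits are (1, 0, 0, 1, 2).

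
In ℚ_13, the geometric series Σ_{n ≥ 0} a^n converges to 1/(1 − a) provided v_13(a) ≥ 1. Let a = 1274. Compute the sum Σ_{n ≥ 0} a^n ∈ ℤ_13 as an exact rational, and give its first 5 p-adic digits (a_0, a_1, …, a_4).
Σ a^n = 1/(1 − a) = -1/1273;  first 5 digits = (1, 7, 4, 3, 3)

v_13(a) = 1 ≥ 1, so the series converges in ℤ_13 to 1/(1 − a) = 1/(1 − 1274) = -1/1273. Expand this rational in ℤ_13: compute digits iteratively via d_i = x_i mod 13, x_{i+1} = (x_i − d_i)/13. The first 5 digits are (1, 7, 4, 3, 3).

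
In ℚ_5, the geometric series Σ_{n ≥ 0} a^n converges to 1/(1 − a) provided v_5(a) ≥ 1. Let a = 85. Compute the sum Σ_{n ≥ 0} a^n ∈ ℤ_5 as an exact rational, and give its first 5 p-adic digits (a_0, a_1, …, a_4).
Σ a^n = 1/(1 − a) = -1/84;  first 5 digits = (1, 2, 2, 1, 0)

v_5(a) = 1 ≥ 1, so the series converges in ℤ_5 to 1/(1 − a) = 1/(1 − 85) = -1/84. Expand this rational in ℤ_5: compute digits iteratively via d_i = x_i mod 5, x_{i+1} = (x_i − d_i)/5. The first 5 digits are (1, 2, 2, 1, 0).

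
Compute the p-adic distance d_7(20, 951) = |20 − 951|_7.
d_7(20, 951) = 1/49

Step 1 — x − y = 20 − 951 = -931. Step 2 — v_7(-931) = 2 (factor: -931 = −(7^2 · 19); the sign does not affect v_p). Step 3 — |x − y|_7 = 7^{-2} = 1/49.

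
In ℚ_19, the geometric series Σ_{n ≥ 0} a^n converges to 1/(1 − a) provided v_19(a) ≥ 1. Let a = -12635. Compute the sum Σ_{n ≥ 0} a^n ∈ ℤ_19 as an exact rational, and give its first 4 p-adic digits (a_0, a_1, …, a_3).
Σ a^n = 1/(1 − a) = 1/12636;  first 4 digits = (1, 0, 3, 17)

v_19(a) = 2 ≥ 1, so the series converges in ℤ_19 to 1/(1 − a) = 1/(1 − (-12635)) = 1/12636. Expand this rational in ℤ_19: compute digits iteratively via d_i = x_i mod 19, x_{i+1} = (x_i − d_i)/19. The first 4 digits are (1, 0, 3, 17).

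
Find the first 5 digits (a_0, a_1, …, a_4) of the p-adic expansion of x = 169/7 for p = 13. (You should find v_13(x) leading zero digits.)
(a_0, …, a_4) = (0, 0, 2, 11, 1)

v_13(169/7) = 2, so a_0 = ... = a_1 = 0. Factor out: x = 13^2 · u with u = 1/7 a unit in ℤ_13. Expand u iteratively via a_{v+i} = u_i mod 13, u_{i+1} = (u_i − a_{v+i})/13:
  u_0 = 1/7;  a_2 = 2;  u_1 = (u_0 − 2)/13 = -1/7
  u_1 = -1/7;  a_3 = 11;  u_2 = (u_1 − 11)/13 = -6/7
  u_2 = -6/7;  a_4 = 1;  u_3 = (u_2 − 1)/13 = -1/7
Digits: (0, 0, 2, 11, 1).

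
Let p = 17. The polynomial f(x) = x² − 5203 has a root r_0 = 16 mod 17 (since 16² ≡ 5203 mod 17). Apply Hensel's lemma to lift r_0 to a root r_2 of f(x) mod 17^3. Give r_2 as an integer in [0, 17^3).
r_2 = 2311 (mod 4913)

Hensel's recurrence: r_{i+1} = r_i − f(r_i)·(f′(r_i))^{-1} mod 17^{i+2}, with f′(x) = 2x. Iterate:
  r_0 = 16 (mod 17)
  r_1 = 288 (mod 289)
  r_2 = 2311 (mod 4913)
Final: r_2 = 2311, and one checks f(r_2) ≡ 0 mod 17^3.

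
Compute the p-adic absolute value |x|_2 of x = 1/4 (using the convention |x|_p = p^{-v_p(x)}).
|1/4|_2 = 4

Step 1 — compute v_2(x) by factoring powers of 2 out of the numerator and denominator: v_2(1/4) = -2. Step 2 — apply |x|_p = p^{-v_p(x)} = 2^{2} = 4.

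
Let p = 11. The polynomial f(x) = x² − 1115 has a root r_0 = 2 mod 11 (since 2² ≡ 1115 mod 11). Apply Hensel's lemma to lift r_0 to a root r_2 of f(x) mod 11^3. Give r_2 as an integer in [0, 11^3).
r_2 = 189 (mod 1331)

Hensel's recurrence: r_{i+1} = r_i − f(r_i)·(f′(r_i))^{-1} mod 11^{i+2}, with f′(x) = 2x. Iterate:
  r_0 = 2 (mod 11)
  r_1 = 68 (mod 121)
  r_2 = 189 (mod 1331)
Final: r_2 = 189, and one checks f(r_2) ≡ 0 mod 11^3.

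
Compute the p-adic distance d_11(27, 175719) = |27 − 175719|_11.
d_11(27, 175719) = 1/14641

Step 1 — x − y = 27 − 175719 = -175692. Step 2 — v_11(-175692) = 4 (factor: -175692 = −(11^4 · 12); the sign does not affect v_p). Step 3 — |x − y|_11 = 11^{-4} = 1/14641.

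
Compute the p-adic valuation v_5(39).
v_5(39) = 0

v_5(n) is the largest exponent k such that 5^k divides n. Factor out: 39 = 5^0 · 39. (Sign doesn't affect v_p.) So v_5(39) = 0.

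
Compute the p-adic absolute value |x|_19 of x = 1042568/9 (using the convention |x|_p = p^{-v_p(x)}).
|1042568/9|_19 = 1/130321

Step 1 — compute v_19(x) by factoring powers of 19 out of the numerator and denominator: v_19(1042568/9) = 4. Step 2 — apply |x|_p = p^{-v_p(x)} = 19^{-4} = 1/130321.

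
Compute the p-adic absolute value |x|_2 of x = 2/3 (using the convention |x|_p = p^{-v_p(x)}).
|2/3|_2 = 1/2

Step 1 — compute v_2(x) by factoring powers of 2 out of the numerator and denominator: v_2(2/3) = 1. Step 2 — apply |x|_p = p^{-v_p(x)} = 2^{-1} = 1/2.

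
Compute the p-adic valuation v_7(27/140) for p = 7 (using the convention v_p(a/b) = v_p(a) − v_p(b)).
v_7(27/140) = -1

Factor powers of 7 from the numerator and denominator of the reduced fraction: 27 = 7^0 · 27 and 140 = 7^1 · 20. Apply v_p(a/b) = v_p(a) − v_p(b): v_7(27/140) = 0 − 1 = -1.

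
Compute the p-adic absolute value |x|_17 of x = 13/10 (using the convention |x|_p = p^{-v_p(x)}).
|13/10|_17 = 1

Step 1 — compute v_17(x) by factoring powers of 17 out of the numerator and denominator: v_17(13/10) = 0. Step 2 — apply |x|_p = p^{-v_p(x)} = 17^{0} = 1.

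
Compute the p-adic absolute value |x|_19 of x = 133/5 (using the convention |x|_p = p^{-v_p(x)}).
|133/5|_19 = 1/19

Step 1 — compute v_19(x) by factoring powers of 19 out of the numerator and denominator: v_19(133/5) = 1. Step 2 — apply |x|_p = p^{-v_p(x)} = 19^{-1} = 1/19.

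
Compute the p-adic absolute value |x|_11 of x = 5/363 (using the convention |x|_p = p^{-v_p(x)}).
|5/363|_11 = 121

Step 1 — compute v_11(x) by factoring powers of 11 out of the numerator and denominator: v_11(5/363) = -2. Step 2 — apply |x|_p = p^{-v_p(x)} = 11^{2} = 121.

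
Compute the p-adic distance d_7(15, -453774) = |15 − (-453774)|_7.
d_7(15, -453774) = 1/16807

Step 1 — x − y = 15 − (-453774) = 453789. Step 2 — v_7(453789) = 5 (factor: 453789 = (7^5 · 27); the sign does not affect v_p). Step 3 — |x − y|_7 = 7^{-5} = 1/16807.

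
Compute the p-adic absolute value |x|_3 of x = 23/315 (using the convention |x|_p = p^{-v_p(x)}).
|23/315|_3 = 9

Step 1 — compute v_3(x) by factoring powers of 3 out of the numerator and denominator: v_3(23/315) = -2. Step 2 — apply |x|_p = p^{-v_p(x)} = 3^{2} = 9.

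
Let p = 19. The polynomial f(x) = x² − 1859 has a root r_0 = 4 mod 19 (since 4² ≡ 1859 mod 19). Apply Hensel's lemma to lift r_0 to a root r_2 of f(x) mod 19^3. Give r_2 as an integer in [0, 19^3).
r_2 = 821 (mod 6859)

Hensel's recurrence: r_{i+1} = r_i − f(r_i)·(f′(r_i))^{-1} mod 19^{i+2}, with f′(x) = 2x. Iterate:
  r_0 = 4 (mod 19)
  r_1 = 99 (mod 361)
  r_2 = 821 (mod 6859)
Final: r_2 = 821, and one checks f(r_2) ≡ 0 mod 19^3.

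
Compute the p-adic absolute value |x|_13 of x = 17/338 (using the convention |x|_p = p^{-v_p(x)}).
|17/338|_13 = 169

Step 1 — compute v_13(x) by factoring powers of 13 out of the numerator and denominator: v_13(17/338) = -2. Step 2 — apply |x|_p = p^{-v_p(x)} = 13^{2} = 169.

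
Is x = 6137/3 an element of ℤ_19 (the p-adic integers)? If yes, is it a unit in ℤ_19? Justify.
x ∈ ℤ_19 but not a unit; v_19(x) = 2 > 0

ℤ_19 = {x ∈ ℚ_19 : v_19(x) ≥ 0} and ℤ_19^× = {x ∈ ℤ_19 : v_19(x) = 0}. Here v_19(6137/3) = v_19(num) − v_19(den) = 2; compare against these criteria.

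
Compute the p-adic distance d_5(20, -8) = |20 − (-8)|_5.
d_5(20, -8) = 1

Step 1 — x − y = 20 − (-8) = 28. Step 2 — v_5(28) = 0 (factor: 28 = (5^0 · 28); the sign does not affect v_p). Step 3 — |x − y|_5 = 5^{0} = 1.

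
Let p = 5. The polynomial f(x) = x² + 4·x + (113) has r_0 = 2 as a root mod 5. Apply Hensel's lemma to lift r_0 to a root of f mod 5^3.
r_2 = 2 (mod 125)

Hensel: r_{i+1} = r_i − f(r_i)·(f′(r_i))^{-1} mod 5^{i+2}, f′(x) = 2x + 4. Iterate:
  r_0 = 2 (mod 5)
  r_1 = 2 (mod 25)
  r_2 = 2 (mod 125)
Final: r = 2 satisfies f(r) ≡ 0 mod 5^3.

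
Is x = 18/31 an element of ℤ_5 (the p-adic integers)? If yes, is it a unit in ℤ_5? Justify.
x ∈ ℤ_5^× (unit); v_5(x) = 0

ℤ_5 = {x ∈ ℚ_5 : v_5(x) ≥ 0} and ℤ_5^× = {x ∈ ℤ_5 : v_5(x) = 0}. Here v_5(18/31) = v_5(num) − v_5(den) = 0; compare against these criteria.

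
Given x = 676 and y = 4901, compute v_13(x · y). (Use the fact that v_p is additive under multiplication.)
v_13(3313076) = 4

v_p(x) = 2 (factor: 676 = 13^2 · 4); v_p(y) = 2 (factor: 4901 = 13^2 · 29). Additivity: v_p(xy) = v_p(x) + v_p(y) = 2 + 2 = 4. (Direct check: xy = 3313076 = 13^4 · (116).)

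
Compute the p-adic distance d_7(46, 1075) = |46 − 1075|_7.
d_7(46, 1075) = 1/343

Step 1 — x − y = 46 − 1075 = -1029. Step 2 — v_7(-1029) = 3 (factor: -1029 = −(7^3 · 3); the sign does not affect v_p). Step 3 — |x − y|_7 = 7^{-3} = 1/343.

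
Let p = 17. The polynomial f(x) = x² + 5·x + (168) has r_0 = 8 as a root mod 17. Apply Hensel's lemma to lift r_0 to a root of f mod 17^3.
r_2 = 3986 (mod 4913)

Hensel: r_{i+1} = r_i − f(r_i)·(f′(r_i))^{-1} mod 17^{i+2}, f′(x) = 2x + 5. Iterate:
  r_0 = 8 (mod 17)
  r_1 = 229 (mod 289)
  r_2 = 3986 (mod 4913)
Final: r = 3986 satisfies f(r) ≡ 0 mod 17^3.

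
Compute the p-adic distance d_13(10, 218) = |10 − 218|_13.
d_13(10, 218) = 1/13

Step 1 — x − y = 10 − 218 = -208. Step 2 — v_13(-208) = 1 (factor: -208 = −(13^1 · 16); the sign does not affect v_p). Step 3 — |x − y|_13 = 13^{-1} = 1/13.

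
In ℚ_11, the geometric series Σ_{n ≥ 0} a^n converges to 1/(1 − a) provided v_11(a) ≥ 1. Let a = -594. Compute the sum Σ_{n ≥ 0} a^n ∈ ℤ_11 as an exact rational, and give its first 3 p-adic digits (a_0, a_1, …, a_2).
Σ a^n = 1/(1 − a) = 1/595;  first 3 digits = (1, 1, 7)

v_11(a) = 1 ≥ 1, so the series converges in ℤ_11 to 1/(1 − a) = 1/(1 − (-594)) = 1/595. Expand this rational in ℤ_11: compute digits iteratively via d_i = x_i mod 11, x_{i+1} = (x_i − d_i)/11. The first 3 digits are (1, 1, 7).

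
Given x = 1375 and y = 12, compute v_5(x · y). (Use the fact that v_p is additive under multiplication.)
v_5(16500) = 3

v_p(x) = 3 (factor: 1375 = 5^3 · 11); v_p(y) = 0 (factor: 12 = 5^0 · 12). Additivity: v_p(xy) = v_p(x) + v_p(y) = 3 + 0 = 3. (Direct check: xy = 16500 = 5^3 · (132).)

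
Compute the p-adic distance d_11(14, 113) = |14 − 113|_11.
d_11(14, 113) = 1/11

Step 1 — x − y = 14 − 113 = -99. Step 2 — v_11(-99) = 1 (factor: -99 = −(11^1 · 9); the sign does not affect v_p). Step 3 — |x − y|_11 = 11^{-1} = 1/11.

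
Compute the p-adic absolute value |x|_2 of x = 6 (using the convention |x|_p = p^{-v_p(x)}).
|6|_2 = 1/2

Step 1 — compute v_2(x) by factoring powers of 2 out of the numerator and denominator: v_2(6) = 1. Step 2 — apply |x|_p = p^{-v_p(x)} = 2^{-1} = 1/2.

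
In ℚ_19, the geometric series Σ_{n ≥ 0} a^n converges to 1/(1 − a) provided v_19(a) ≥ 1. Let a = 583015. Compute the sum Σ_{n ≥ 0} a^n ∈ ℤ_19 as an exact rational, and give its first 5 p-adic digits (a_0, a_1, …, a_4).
Σ a^n = 1/(1 − a) = -1/583014;  first 5 digits = (1, 0, 0, 9, 4)

v_19(a) = 3 ≥ 1, so the series converges in ℤ_19 to 1/(1 − a) = 1/(1 − 583015) = -1/583014. Expand this rational in ℤ_19: compute digits iteratively via d_i = x_i mod 19, x_{i+1} = (x_i − d_i)/19. The first 5 digits are (1, 0, 0, 9, 4).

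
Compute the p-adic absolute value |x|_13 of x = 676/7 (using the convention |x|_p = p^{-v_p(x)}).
|676/7|_13 = 1/169

Step 1 — compute v_13(x) by factoring powers of 13 out of the numerator and denominator: v_13(676/7) = 2. Step 2 — apply |x|_p = p^{-v_p(x)} = 13^{-2} = 1/169.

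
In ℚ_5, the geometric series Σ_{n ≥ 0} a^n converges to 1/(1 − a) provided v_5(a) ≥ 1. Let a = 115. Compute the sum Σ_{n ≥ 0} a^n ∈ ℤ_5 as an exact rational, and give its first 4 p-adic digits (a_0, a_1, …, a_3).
Σ a^n = 1/(1 − a) = -1/114;  first 4 digits = (1, 3, 3, 3)

v_5(a) = 1 ≥ 1, so the series converges in ℤ_5 to 1/(1 − a) = 1/(1 − 115) = -1/114. Expand this rational in ℤ_5: compute digits iteratively via d_i = x_i mod 5, x_{i+1} = (x_i − d_i)/5. The first 4 digits are (1, 3, 3, 3).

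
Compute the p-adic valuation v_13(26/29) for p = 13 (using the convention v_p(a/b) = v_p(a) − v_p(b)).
v_13(26/29) = 1

Factor powers of 13 from the numerator and denominator of the reduced fraction: 26 = 13^1 · 2 and 29 = 13^0 · 29. Apply v_p(a/b) = v_p(a) − v_p(b): v_13(26/29) = 1 − 0 = 1.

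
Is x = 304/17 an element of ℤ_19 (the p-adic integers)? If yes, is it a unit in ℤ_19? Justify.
x ∈ ℤ_19 but not a unit; v_19(x) = 1 > 0

ℤ_19 = {x ∈ ℚ_19 : v_19(x) ≥ 0} and ℤ_19^× = {x ∈ ℤ_19 : v_19(x) = 0}. Here v_19(304/17) = v_19(num) − v_19(den) = 1; compare against these criteria.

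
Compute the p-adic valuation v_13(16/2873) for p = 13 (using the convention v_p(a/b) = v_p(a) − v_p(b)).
v_13(16/2873) = -2

Factor powers of 13 from the numerator and denominator of the reduced fraction: 16 = 13^0 · 16 and 2873 = 13^2 · 17. Apply v_p(a/b) = v_p(a) − v_p(b): v_13(16/2873) = 0 − 2 = -2.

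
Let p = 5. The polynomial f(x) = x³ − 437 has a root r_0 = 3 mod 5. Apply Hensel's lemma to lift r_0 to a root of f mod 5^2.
r_1 = 8 (mod 25)

Hensel: r_{i+1} = r_i − f(r_i)/f′(r_i) mod 5^{i+2}, where f′(x) = 3x². Iterate:
  r_0 = 3 (mod 5)
  r_1 = 8 (mod 25)
Final: r = 8 with f(r) ≡ 0 mod 5^2.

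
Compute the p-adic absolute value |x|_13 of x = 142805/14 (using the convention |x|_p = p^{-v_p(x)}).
|142805/14|_13 = 1/28561

Step 1 — compute v_13(x) by factoring powers of 13 out of the numerator and denominator: v_13(142805/14) = 4. Step 2 — apply |x|_p = p^{-v_p(x)} = 13^{-4} = 1/28561.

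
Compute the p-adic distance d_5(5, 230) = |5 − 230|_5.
d_5(5, 230) = 1/25

Step 1 — x − y = 5 − 230 = -225. Step 2 — v_5(-225) = 2 (factor: -225 = −(5^2 · 9); the sign does not affect v_p). Step 3 — |x − y|_5 = 5^{-2} = 1/25.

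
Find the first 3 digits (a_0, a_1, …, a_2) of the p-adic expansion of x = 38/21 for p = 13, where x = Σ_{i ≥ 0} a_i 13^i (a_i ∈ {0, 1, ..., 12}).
(a_0, …, a_2) = (8, 2, 6)

v_13(38/21) = 0 (numerator and denominator both coprime to 13), so x ∈ ℤ_13^×. Compute digits iteratively via a_i = x_i mod 13, x_{i+1} = (x_i − a_i)/13, with x_0 = x:
  x_0 = 38/21;  a_0 = 8;  x_1 = (x_0 − 8)/13 = -10/21
  x_1 = -10/21;  a_1 = 2;  x_2 = (x_1 − 2)/13 = -4/21
  x_2 = -4/21;  a_2 = 6;  x_3 = (x_2 − 6)/13 = -10/21
Digits: (8, 2, 6).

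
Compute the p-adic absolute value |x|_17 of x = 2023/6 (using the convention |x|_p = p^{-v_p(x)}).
|2023/6|_17 = 1/289

Step 1 — compute v_17(x) by factoring powers of 17 out of the numerator and denominator: v_17(2023/6) = 2. Step 2 — apply |x|_p = p^{-v_p(x)} = 17^{-2} = 1/289.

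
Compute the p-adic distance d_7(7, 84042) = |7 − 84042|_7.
d_7(7, 84042) = 1/16807

Step 1 — x − y = 7 − 84042 = -84035. Step 2 — v_7(-84035) = 5 (factor: -84035 = −(7^5 · 5); the sign does not affect v_p). Step 3 — |x − y|_7 = 7^{-5} = 1/16807.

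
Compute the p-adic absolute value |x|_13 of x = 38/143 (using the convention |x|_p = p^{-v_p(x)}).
|38/143|_13 = 13

Step 1 — compute v_13(x) by factoring powers of 13 out of the numerator and denominator: v_13(38/143) = -1. Step 2 — apply |x|_p = p^{-v_p(x)} = 13^{1} = 13.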